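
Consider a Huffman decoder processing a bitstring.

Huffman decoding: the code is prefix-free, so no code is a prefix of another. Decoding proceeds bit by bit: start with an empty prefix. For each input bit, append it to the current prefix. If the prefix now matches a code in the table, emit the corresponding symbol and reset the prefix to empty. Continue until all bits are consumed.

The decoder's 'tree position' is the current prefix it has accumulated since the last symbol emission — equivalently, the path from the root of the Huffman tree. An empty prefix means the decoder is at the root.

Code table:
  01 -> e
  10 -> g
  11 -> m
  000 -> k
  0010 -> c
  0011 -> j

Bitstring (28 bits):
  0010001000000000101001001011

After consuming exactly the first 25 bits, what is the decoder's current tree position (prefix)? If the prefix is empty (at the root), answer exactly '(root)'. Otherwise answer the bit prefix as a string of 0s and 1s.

Answer: 001

Derivation:
Bit 0: prefix='0' (no match yet)
Bit 1: prefix='00' (no match yet)
Bit 2: prefix='001' (no match yet)
Bit 3: prefix='0010' -> emit 'c', reset
Bit 4: prefix='0' (no match yet)
Bit 5: prefix='00' (no match yet)
Bit 6: prefix='001' (no match yet)
Bit 7: prefix='0010' -> emit 'c', reset
Bit 8: prefix='0' (no match yet)
Bit 9: prefix='00' (no match yet)
Bit 10: prefix='000' -> emit 'k', reset
Bit 11: prefix='0' (no match yet)
Bit 12: prefix='00' (no match yet)
Bit 13: prefix='000' -> emit 'k', reset
Bit 14: prefix='0' (no match yet)
Bit 15: prefix='00' (no match yet)
Bit 16: prefix='001' (no match yet)
Bit 17: prefix='0010' -> emit 'c', reset
Bit 18: prefix='1' (no match yet)
Bit 19: prefix='10' -> emit 'g', reset
Bit 20: prefix='0' (no match yet)
Bit 21: prefix='01' -> emit 'e', reset
Bit 22: prefix='0' (no match yet)
Bit 23: prefix='00' (no match yet)
Bit 24: prefix='001' (no match yet)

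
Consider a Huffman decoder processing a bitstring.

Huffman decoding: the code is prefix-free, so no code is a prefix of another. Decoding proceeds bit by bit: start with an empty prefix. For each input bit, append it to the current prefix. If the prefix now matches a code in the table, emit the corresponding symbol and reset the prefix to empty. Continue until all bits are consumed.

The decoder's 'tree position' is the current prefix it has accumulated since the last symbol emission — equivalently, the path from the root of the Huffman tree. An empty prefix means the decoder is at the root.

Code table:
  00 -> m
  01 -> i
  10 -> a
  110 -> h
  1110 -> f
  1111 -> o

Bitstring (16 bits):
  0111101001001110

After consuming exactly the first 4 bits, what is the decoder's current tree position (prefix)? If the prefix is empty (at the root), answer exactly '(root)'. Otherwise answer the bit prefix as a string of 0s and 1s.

Bit 0: prefix='0' (no match yet)
Bit 1: prefix='01' -> emit 'i', reset
Bit 2: prefix='1' (no match yet)
Bit 3: prefix='11' (no match yet)

Answer: 11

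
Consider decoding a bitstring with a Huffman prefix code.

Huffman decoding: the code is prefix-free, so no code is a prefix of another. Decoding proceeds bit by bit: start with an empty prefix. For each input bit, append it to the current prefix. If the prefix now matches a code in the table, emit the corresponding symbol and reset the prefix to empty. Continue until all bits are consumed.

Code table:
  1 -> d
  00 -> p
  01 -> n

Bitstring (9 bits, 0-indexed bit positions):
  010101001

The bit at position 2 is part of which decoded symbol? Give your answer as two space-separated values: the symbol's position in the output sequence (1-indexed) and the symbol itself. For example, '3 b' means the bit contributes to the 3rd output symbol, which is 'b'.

Bit 0: prefix='0' (no match yet)
Bit 1: prefix='01' -> emit 'n', reset
Bit 2: prefix='0' (no match yet)
Bit 3: prefix='01' -> emit 'n', reset
Bit 4: prefix='0' (no match yet)
Bit 5: prefix='01' -> emit 'n', reset
Bit 6: prefix='0' (no match yet)

Answer: 2 n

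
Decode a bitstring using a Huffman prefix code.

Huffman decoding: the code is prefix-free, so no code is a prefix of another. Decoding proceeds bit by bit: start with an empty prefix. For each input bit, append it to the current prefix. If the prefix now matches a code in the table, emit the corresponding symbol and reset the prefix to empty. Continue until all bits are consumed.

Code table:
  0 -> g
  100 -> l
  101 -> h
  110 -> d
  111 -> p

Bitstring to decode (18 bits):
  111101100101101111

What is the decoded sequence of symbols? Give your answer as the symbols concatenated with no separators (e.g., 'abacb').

Bit 0: prefix='1' (no match yet)
Bit 1: prefix='11' (no match yet)
Bit 2: prefix='111' -> emit 'p', reset
Bit 3: prefix='1' (no match yet)
Bit 4: prefix='10' (no match yet)
Bit 5: prefix='101' -> emit 'h', reset
Bit 6: prefix='1' (no match yet)
Bit 7: prefix='10' (no match yet)
Bit 8: prefix='100' -> emit 'l', reset
Bit 9: prefix='1' (no match yet)
Bit 10: prefix='10' (no match yet)
Bit 11: prefix='101' -> emit 'h', reset
Bit 12: prefix='1' (no match yet)
Bit 13: prefix='10' (no match yet)
Bit 14: prefix='101' -> emit 'h', reset
Bit 15: prefix='1' (no match yet)
Bit 16: prefix='11' (no match yet)
Bit 17: prefix='111' -> emit 'p', reset

Answer: phlhhp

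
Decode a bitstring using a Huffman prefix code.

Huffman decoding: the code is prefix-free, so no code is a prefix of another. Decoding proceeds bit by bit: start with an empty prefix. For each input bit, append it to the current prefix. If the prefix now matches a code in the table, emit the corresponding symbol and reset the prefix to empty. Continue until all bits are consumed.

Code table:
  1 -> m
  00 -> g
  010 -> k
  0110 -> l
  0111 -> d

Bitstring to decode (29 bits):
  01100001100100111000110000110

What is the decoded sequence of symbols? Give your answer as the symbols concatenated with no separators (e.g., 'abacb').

Answer: lglkdglgl

Derivation:
Bit 0: prefix='0' (no match yet)
Bit 1: prefix='01' (no match yet)
Bit 2: prefix='011' (no match yet)
Bit 3: prefix='0110' -> emit 'l', reset
Bit 4: prefix='0' (no match yet)
Bit 5: prefix='00' -> emit 'g', reset
Bit 6: prefix='0' (no match yet)
Bit 7: prefix='01' (no match yet)
Bit 8: prefix='011' (no match yet)
Bit 9: prefix='0110' -> emit 'l', reset
Bit 10: prefix='0' (no match yet)
Bit 11: prefix='01' (no match yet)
Bit 12: prefix='010' -> emit 'k', reset
Bit 13: prefix='0' (no match yet)
Bit 14: prefix='01' (no match yet)
Bit 15: prefix='011' (no match yet)
Bit 16: prefix='0111' -> emit 'd', reset
Bit 17: prefix='0' (no match yet)
Bit 18: prefix='00' -> emit 'g', reset
Bit 19: prefix='0' (no match yet)
Bit 20: prefix='01' (no match yet)
Bit 21: prefix='011' (no match yet)
Bit 22: prefix='0110' -> emit 'l', reset
Bit 23: prefix='0' (no match yet)
Bit 24: prefix='00' -> emit 'g', reset
Bit 25: prefix='0' (no match yet)
Bit 26: prefix='01' (no match yet)
Bit 27: prefix='011' (no match yet)
Bit 28: prefix='0110' -> emit 'l', reset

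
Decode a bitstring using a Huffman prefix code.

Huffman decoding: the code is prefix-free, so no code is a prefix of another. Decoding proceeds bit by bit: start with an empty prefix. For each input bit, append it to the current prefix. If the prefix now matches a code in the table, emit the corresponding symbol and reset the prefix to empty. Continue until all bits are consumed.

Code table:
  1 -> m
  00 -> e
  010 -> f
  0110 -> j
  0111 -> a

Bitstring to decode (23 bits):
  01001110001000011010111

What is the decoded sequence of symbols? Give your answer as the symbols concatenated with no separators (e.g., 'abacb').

Bit 0: prefix='0' (no match yet)
Bit 1: prefix='01' (no match yet)
Bit 2: prefix='010' -> emit 'f', reset
Bit 3: prefix='0' (no match yet)
Bit 4: prefix='01' (no match yet)
Bit 5: prefix='011' (no match yet)
Bit 6: prefix='0111' -> emit 'a', reset
Bit 7: prefix='0' (no match yet)
Bit 8: prefix='00' -> emit 'e', reset
Bit 9: prefix='0' (no match yet)
Bit 10: prefix='01' (no match yet)
Bit 11: prefix='010' -> emit 'f', reset
Bit 12: prefix='0' (no match yet)
Bit 13: prefix='00' -> emit 'e', reset
Bit 14: prefix='0' (no match yet)
Bit 15: prefix='01' (no match yet)
Bit 16: prefix='011' (no match yet)
Bit 17: prefix='0110' -> emit 'j', reset
Bit 18: prefix='1' -> emit 'm', reset
Bit 19: prefix='0' (no match yet)
Bit 20: prefix='01' (no match yet)
Bit 21: prefix='011' (no match yet)
Bit 22: prefix='0111' -> emit 'a', reset

Answer: faefejma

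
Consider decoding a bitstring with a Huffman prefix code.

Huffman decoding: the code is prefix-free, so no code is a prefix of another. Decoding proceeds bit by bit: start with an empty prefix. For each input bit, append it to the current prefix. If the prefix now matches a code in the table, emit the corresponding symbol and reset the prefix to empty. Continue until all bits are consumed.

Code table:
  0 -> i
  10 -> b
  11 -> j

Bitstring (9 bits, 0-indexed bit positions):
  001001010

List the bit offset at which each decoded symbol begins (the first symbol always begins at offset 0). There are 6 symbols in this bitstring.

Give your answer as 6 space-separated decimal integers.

Bit 0: prefix='0' -> emit 'i', reset
Bit 1: prefix='0' -> emit 'i', reset
Bit 2: prefix='1' (no match yet)
Bit 3: prefix='10' -> emit 'b', reset
Bit 4: prefix='0' -> emit 'i', reset
Bit 5: prefix='1' (no match yet)
Bit 6: prefix='10' -> emit 'b', reset
Bit 7: prefix='1' (no match yet)
Bit 8: prefix='10' -> emit 'b', reset

Answer: 0 1 2 4 5 7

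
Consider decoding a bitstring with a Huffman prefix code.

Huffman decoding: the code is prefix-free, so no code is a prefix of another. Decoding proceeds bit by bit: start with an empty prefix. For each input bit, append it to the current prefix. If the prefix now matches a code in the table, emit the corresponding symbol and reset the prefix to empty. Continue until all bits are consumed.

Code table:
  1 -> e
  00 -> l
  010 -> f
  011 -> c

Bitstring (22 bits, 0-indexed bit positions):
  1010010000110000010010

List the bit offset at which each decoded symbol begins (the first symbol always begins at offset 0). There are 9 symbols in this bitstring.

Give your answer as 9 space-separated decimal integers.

Bit 0: prefix='1' -> emit 'e', reset
Bit 1: prefix='0' (no match yet)
Bit 2: prefix='01' (no match yet)
Bit 3: prefix='010' -> emit 'f', reset
Bit 4: prefix='0' (no match yet)
Bit 5: prefix='01' (no match yet)
Bit 6: prefix='010' -> emit 'f', reset
Bit 7: prefix='0' (no match yet)
Bit 8: prefix='00' -> emit 'l', reset
Bit 9: prefix='0' (no match yet)
Bit 10: prefix='01' (no match yet)
Bit 11: prefix='011' -> emit 'c', reset
Bit 12: prefix='0' (no match yet)
Bit 13: prefix='00' -> emit 'l', reset
Bit 14: prefix='0' (no match yet)
Bit 15: prefix='00' -> emit 'l', reset
Bit 16: prefix='0' (no match yet)
Bit 17: prefix='01' (no match yet)
Bit 18: prefix='010' -> emit 'f', reset
Bit 19: prefix='0' (no match yet)
Bit 20: prefix='01' (no match yet)
Bit 21: prefix='010' -> emit 'f', reset

Answer: 0 1 4 7 9 12 14 16 19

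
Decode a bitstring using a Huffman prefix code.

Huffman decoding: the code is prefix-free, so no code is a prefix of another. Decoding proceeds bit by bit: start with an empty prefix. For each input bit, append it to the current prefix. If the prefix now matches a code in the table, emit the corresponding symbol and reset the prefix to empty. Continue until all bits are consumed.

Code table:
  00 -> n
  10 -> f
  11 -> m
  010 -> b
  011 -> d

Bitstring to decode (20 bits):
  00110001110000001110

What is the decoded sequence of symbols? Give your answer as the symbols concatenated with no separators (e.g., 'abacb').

Bit 0: prefix='0' (no match yet)
Bit 1: prefix='00' -> emit 'n', reset
Bit 2: prefix='1' (no match yet)
Bit 3: prefix='11' -> emit 'm', reset
Bit 4: prefix='0' (no match yet)
Bit 5: prefix='00' -> emit 'n', reset
Bit 6: prefix='0' (no match yet)
Bit 7: prefix='01' (no match yet)
Bit 8: prefix='011' -> emit 'd', reset
Bit 9: prefix='1' (no match yet)
Bit 10: prefix='10' -> emit 'f', reset
Bit 11: prefix='0' (no match yet)
Bit 12: prefix='00' -> emit 'n', reset
Bit 13: prefix='0' (no match yet)
Bit 14: prefix='00' -> emit 'n', reset
Bit 15: prefix='0' (no match yet)
Bit 16: prefix='01' (no match yet)
Bit 17: prefix='011' -> emit 'd', reset
Bit 18: prefix='1' (no match yet)
Bit 19: prefix='10' -> emit 'f', reset

Answer: nmndfnndf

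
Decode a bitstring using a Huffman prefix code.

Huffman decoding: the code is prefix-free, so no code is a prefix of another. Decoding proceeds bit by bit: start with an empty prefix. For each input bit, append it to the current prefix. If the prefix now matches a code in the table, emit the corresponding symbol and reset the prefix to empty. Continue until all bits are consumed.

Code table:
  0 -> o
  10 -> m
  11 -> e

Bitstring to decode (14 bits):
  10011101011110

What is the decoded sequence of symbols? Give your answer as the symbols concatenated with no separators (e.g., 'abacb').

Bit 0: prefix='1' (no match yet)
Bit 1: prefix='10' -> emit 'm', reset
Bit 2: prefix='0' -> emit 'o', reset
Bit 3: prefix='1' (no match yet)
Bit 4: prefix='11' -> emit 'e', reset
Bit 5: prefix='1' (no match yet)
Bit 6: prefix='10' -> emit 'm', reset
Bit 7: prefix='1' (no match yet)
Bit 8: prefix='10' -> emit 'm', reset
Bit 9: prefix='1' (no match yet)
Bit 10: prefix='11' -> emit 'e', reset
Bit 11: prefix='1' (no match yet)
Bit 12: prefix='11' -> emit 'e', reset
Bit 13: prefix='0' -> emit 'o', reset

Answer: moemmeeo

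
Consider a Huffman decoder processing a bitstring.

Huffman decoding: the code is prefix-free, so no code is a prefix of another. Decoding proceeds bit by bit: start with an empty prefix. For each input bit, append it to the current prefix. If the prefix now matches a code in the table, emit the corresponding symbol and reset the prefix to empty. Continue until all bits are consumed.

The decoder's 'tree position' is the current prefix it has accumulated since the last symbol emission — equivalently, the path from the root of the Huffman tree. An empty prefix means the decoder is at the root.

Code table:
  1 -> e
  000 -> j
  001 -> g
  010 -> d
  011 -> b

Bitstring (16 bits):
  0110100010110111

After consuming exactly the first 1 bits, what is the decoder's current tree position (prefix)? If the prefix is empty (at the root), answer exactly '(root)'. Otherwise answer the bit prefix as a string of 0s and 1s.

Bit 0: prefix='0' (no match yet)

Answer: 0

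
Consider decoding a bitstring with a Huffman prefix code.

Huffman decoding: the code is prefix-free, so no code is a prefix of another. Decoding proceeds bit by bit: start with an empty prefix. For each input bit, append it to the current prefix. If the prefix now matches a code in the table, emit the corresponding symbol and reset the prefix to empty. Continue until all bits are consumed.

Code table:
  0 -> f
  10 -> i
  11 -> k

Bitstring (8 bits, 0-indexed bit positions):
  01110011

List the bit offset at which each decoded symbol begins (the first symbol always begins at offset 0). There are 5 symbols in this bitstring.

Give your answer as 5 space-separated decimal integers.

Answer: 0 1 3 5 6

Derivation:
Bit 0: prefix='0' -> emit 'f', reset
Bit 1: prefix='1' (no match yet)
Bit 2: prefix='11' -> emit 'k', reset
Bit 3: prefix='1' (no match yet)
Bit 4: prefix='10' -> emit 'i', reset
Bit 5: prefix='0' -> emit 'f', reset
Bit 6: prefix='1' (no match yet)
Bit 7: prefix='11' -> emit 'k', reset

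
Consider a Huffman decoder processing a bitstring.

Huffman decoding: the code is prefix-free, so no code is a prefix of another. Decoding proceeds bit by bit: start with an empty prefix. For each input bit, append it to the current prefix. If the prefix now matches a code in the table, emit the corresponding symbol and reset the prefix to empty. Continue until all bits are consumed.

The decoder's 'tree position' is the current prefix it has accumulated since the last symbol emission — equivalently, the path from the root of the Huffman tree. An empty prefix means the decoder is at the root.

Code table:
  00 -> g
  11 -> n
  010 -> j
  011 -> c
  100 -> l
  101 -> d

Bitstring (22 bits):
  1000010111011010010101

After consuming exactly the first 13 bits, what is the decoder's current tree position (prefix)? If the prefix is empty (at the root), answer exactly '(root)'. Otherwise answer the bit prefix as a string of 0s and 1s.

Answer: (root)

Derivation:
Bit 0: prefix='1' (no match yet)
Bit 1: prefix='10' (no match yet)
Bit 2: prefix='100' -> emit 'l', reset
Bit 3: prefix='0' (no match yet)
Bit 4: prefix='00' -> emit 'g', reset
Bit 5: prefix='1' (no match yet)
Bit 6: prefix='10' (no match yet)
Bit 7: prefix='101' -> emit 'd', reset
Bit 8: prefix='1' (no match yet)
Bit 9: prefix='11' -> emit 'n', reset
Bit 10: prefix='0' (no match yet)
Bit 11: prefix='01' (no match yet)
Bit 12: prefix='011' -> emit 'c', reset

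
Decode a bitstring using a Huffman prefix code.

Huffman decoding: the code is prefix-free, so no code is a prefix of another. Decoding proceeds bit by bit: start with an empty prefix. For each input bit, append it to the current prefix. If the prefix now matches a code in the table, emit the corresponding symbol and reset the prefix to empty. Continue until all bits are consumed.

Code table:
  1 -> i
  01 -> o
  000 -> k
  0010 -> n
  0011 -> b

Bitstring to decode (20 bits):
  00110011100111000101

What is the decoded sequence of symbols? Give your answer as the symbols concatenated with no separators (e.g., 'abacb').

Answer: bbibikio

Derivation:
Bit 0: prefix='0' (no match yet)
Bit 1: prefix='00' (no match yet)
Bit 2: prefix='001' (no match yet)
Bit 3: prefix='0011' -> emit 'b', reset
Bit 4: prefix='0' (no match yet)
Bit 5: prefix='00' (no match yet)
Bit 6: prefix='001' (no match yet)
Bit 7: prefix='0011' -> emit 'b', reset
Bit 8: prefix='1' -> emit 'i', reset
Bit 9: prefix='0' (no match yet)
Bit 10: prefix='00' (no match yet)
Bit 11: prefix='001' (no match yet)
Bit 12: prefix='0011' -> emit 'b', reset
Bit 13: prefix='1' -> emit 'i', reset
Bit 14: prefix='0' (no match yet)
Bit 15: prefix='00' (no match yet)
Bit 16: prefix='000' -> emit 'k', reset
Bit 17: prefix='1' -> emit 'i', reset
Bit 18: prefix='0' (no match yet)
Bit 19: prefix='01' -> emit 'o', reset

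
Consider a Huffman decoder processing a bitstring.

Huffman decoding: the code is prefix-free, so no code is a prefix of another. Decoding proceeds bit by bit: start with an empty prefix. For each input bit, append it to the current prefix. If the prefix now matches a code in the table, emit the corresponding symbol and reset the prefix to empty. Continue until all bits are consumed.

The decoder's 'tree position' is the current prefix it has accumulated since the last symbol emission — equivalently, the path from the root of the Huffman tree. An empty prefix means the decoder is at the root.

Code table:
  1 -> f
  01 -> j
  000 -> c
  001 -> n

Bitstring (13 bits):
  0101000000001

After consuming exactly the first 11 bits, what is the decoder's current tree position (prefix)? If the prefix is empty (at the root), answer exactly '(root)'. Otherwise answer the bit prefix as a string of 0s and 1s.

Bit 0: prefix='0' (no match yet)
Bit 1: prefix='01' -> emit 'j', reset
Bit 2: prefix='0' (no match yet)
Bit 3: prefix='01' -> emit 'j', reset
Bit 4: prefix='0' (no match yet)
Bit 5: prefix='00' (no match yet)
Bit 6: prefix='000' -> emit 'c', reset
Bit 7: prefix='0' (no match yet)
Bit 8: prefix='00' (no match yet)
Bit 9: prefix='000' -> emit 'c', reset
Bit 10: prefix='0' (no match yet)

Answer: 0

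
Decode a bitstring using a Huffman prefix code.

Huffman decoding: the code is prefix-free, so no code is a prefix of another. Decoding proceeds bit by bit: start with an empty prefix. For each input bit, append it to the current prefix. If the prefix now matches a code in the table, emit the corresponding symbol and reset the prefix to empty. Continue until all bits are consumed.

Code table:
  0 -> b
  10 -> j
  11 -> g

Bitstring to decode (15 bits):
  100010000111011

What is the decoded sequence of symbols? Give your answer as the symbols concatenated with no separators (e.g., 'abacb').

Answer: jbbjbbbgjg

Derivation:
Bit 0: prefix='1' (no match yet)
Bit 1: prefix='10' -> emit 'j', reset
Bit 2: prefix='0' -> emit 'b', reset
Bit 3: prefix='0' -> emit 'b', reset
Bit 4: prefix='1' (no match yet)
Bit 5: prefix='10' -> emit 'j', reset
Bit 6: prefix='0' -> emit 'b', reset
Bit 7: prefix='0' -> emit 'b', reset
Bit 8: prefix='0' -> emit 'b', reset
Bit 9: prefix='1' (no match yet)
Bit 10: prefix='11' -> emit 'g', reset
Bit 11: prefix='1' (no match yet)
Bit 12: prefix='10' -> emit 'j', reset
Bit 13: prefix='1' (no match yet)
Bit 14: prefix='11' -> emit 'g', reset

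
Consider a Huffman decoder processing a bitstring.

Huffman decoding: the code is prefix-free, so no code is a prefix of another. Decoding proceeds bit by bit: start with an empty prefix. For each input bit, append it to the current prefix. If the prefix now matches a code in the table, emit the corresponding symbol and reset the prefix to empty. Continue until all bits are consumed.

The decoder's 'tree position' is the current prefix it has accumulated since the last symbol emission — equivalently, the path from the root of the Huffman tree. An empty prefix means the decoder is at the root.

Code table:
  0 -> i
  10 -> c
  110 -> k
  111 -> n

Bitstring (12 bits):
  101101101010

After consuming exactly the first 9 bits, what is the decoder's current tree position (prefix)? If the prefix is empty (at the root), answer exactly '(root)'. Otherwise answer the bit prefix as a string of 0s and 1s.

Bit 0: prefix='1' (no match yet)
Bit 1: prefix='10' -> emit 'c', reset
Bit 2: prefix='1' (no match yet)
Bit 3: prefix='11' (no match yet)
Bit 4: prefix='110' -> emit 'k', reset
Bit 5: prefix='1' (no match yet)
Bit 6: prefix='11' (no match yet)
Bit 7: prefix='110' -> emit 'k', reset
Bit 8: prefix='1' (no match yet)

Answer: 1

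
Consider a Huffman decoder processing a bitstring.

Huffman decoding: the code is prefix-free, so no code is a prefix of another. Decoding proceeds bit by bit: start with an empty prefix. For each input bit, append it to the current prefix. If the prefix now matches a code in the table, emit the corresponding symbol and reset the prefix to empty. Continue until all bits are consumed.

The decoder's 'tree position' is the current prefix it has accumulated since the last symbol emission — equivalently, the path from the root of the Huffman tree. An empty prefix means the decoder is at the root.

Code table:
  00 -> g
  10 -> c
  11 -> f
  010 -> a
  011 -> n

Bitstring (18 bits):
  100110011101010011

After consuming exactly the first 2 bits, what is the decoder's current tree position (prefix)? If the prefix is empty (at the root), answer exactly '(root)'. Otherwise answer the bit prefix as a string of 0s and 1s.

Answer: (root)

Derivation:
Bit 0: prefix='1' (no match yet)
Bit 1: prefix='10' -> emit 'c', reset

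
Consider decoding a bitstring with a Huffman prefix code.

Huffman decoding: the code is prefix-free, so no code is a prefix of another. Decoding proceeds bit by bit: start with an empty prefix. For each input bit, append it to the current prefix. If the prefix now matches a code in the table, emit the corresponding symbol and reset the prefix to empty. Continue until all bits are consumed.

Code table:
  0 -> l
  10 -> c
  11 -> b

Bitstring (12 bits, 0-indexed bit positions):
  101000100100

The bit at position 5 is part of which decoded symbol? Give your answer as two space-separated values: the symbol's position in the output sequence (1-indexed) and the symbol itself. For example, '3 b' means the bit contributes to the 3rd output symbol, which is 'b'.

Answer: 4 l

Derivation:
Bit 0: prefix='1' (no match yet)
Bit 1: prefix='10' -> emit 'c', reset
Bit 2: prefix='1' (no match yet)
Bit 3: prefix='10' -> emit 'c', reset
Bit 4: prefix='0' -> emit 'l', reset
Bit 5: prefix='0' -> emit 'l', reset
Bit 6: prefix='1' (no match yet)
Bit 7: prefix='10' -> emit 'c', reset
Bit 8: prefix='0' -> emit 'l', reset
Bit 9: prefix='1' (no match yet)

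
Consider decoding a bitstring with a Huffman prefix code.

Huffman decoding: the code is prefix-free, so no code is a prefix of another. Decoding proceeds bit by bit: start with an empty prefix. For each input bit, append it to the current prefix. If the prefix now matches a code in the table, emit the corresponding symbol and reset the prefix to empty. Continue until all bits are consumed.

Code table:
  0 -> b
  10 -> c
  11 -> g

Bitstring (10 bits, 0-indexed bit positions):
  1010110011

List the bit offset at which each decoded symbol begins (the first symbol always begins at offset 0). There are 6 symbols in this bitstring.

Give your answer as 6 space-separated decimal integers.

Bit 0: prefix='1' (no match yet)
Bit 1: prefix='10' -> emit 'c', reset
Bit 2: prefix='1' (no match yet)
Bit 3: prefix='10' -> emit 'c', reset
Bit 4: prefix='1' (no match yet)
Bit 5: prefix='11' -> emit 'g', reset
Bit 6: prefix='0' -> emit 'b', reset
Bit 7: prefix='0' -> emit 'b', reset
Bit 8: prefix='1' (no match yet)
Bit 9: prefix='11' -> emit 'g', reset

Answer: 0 2 4 6 7 8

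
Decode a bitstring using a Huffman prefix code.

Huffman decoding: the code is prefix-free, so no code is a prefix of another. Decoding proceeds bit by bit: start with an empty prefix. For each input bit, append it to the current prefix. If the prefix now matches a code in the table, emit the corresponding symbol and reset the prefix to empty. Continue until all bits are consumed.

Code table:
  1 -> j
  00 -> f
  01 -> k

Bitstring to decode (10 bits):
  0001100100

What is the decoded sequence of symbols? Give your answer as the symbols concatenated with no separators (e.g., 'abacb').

Answer: fkjfjf

Derivation:
Bit 0: prefix='0' (no match yet)
Bit 1: prefix='00' -> emit 'f', reset
Bit 2: prefix='0' (no match yet)
Bit 3: prefix='01' -> emit 'k', reset
Bit 4: prefix='1' -> emit 'j', reset
Bit 5: prefix='0' (no match yet)
Bit 6: prefix='00' -> emit 'f', reset
Bit 7: prefix='1' -> emit 'j', reset
Bit 8: prefix='0' (no match yet)
Bit 9: prefix='00' -> emit 'f', reset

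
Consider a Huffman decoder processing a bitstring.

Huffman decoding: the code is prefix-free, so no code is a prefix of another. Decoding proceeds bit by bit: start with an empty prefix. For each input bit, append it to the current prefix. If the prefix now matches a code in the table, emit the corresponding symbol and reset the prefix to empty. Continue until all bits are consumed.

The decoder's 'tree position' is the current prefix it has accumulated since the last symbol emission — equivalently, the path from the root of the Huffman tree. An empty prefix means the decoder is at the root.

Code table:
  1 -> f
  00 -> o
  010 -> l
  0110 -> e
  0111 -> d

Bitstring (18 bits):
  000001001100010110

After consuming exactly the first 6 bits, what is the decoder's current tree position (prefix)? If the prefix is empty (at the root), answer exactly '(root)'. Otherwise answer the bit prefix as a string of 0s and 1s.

Answer: 01

Derivation:
Bit 0: prefix='0' (no match yet)
Bit 1: prefix='00' -> emit 'o', reset
Bit 2: prefix='0' (no match yet)
Bit 3: prefix='00' -> emit 'o', reset
Bit 4: prefix='0' (no match yet)
Bit 5: prefix='01' (no match yet)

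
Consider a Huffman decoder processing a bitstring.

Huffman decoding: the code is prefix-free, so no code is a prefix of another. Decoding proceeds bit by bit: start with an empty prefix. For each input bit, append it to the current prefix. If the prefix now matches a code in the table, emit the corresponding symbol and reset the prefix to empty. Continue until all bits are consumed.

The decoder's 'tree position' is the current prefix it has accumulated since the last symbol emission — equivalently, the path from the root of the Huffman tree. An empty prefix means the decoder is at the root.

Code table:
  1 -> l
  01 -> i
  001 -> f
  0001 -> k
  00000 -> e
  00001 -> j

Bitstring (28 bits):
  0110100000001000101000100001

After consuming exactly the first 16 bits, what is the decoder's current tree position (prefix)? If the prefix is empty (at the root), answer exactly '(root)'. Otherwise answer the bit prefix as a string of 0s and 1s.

Bit 0: prefix='0' (no match yet)
Bit 1: prefix='01' -> emit 'i', reset
Bit 2: prefix='1' -> emit 'l', reset
Bit 3: prefix='0' (no match yet)
Bit 4: prefix='01' -> emit 'i', reset
Bit 5: prefix='0' (no match yet)
Bit 6: prefix='00' (no match yet)
Bit 7: prefix='000' (no match yet)
Bit 8: prefix='0000' (no match yet)
Bit 9: prefix='00000' -> emit 'e', reset
Bit 10: prefix='0' (no match yet)
Bit 11: prefix='00' (no match yet)
Bit 12: prefix='001' -> emit 'f', reset
Bit 13: prefix='0' (no match yet)
Bit 14: prefix='00' (no match yet)
Bit 15: prefix='000' (no match yet)

Answer: 000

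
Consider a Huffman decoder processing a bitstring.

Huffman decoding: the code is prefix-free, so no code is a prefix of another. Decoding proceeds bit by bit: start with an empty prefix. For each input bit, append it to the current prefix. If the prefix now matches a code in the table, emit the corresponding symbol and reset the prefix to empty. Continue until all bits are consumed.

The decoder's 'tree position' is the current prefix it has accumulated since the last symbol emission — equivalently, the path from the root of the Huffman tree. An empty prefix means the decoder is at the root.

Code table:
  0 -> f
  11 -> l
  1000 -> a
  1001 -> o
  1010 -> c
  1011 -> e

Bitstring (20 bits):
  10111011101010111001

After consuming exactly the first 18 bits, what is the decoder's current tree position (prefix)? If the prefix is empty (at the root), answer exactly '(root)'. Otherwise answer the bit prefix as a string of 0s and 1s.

Bit 0: prefix='1' (no match yet)
Bit 1: prefix='10' (no match yet)
Bit 2: prefix='101' (no match yet)
Bit 3: prefix='1011' -> emit 'e', reset
Bit 4: prefix='1' (no match yet)
Bit 5: prefix='10' (no match yet)
Bit 6: prefix='101' (no match yet)
Bit 7: prefix='1011' -> emit 'e', reset
Bit 8: prefix='1' (no match yet)
Bit 9: prefix='10' (no match yet)
Bit 10: prefix='101' (no match yet)
Bit 11: prefix='1010' -> emit 'c', reset
Bit 12: prefix='1' (no match yet)
Bit 13: prefix='10' (no match yet)
Bit 14: prefix='101' (no match yet)
Bit 15: prefix='1011' -> emit 'e', reset
Bit 16: prefix='1' (no match yet)
Bit 17: prefix='10' (no match yet)

Answer: 10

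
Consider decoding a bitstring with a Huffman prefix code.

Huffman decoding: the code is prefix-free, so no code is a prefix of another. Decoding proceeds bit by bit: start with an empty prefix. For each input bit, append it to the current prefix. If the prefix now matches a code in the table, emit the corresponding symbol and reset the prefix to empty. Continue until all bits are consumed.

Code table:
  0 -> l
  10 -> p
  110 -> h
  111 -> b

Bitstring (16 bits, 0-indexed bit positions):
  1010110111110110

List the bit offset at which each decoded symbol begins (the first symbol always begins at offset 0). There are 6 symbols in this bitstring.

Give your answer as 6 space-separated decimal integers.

Answer: 0 2 4 7 10 13

Derivation:
Bit 0: prefix='1' (no match yet)
Bit 1: prefix='10' -> emit 'p', reset
Bit 2: prefix='1' (no match yet)
Bit 3: prefix='10' -> emit 'p', reset
Bit 4: prefix='1' (no match yet)
Bit 5: prefix='11' (no match yet)
Bit 6: prefix='110' -> emit 'h', reset
Bit 7: prefix='1' (no match yet)
Bit 8: prefix='11' (no match yet)
Bit 9: prefix='111' -> emit 'b', reset
Bit 10: prefix='1' (no match yet)
Bit 11: prefix='11' (no match yet)
Bit 12: prefix='110' -> emit 'h', reset
Bit 13: prefix='1' (no match yet)
Bit 14: prefix='11' (no match yet)
Bit 15: prefix='110' -> emit 'h', reset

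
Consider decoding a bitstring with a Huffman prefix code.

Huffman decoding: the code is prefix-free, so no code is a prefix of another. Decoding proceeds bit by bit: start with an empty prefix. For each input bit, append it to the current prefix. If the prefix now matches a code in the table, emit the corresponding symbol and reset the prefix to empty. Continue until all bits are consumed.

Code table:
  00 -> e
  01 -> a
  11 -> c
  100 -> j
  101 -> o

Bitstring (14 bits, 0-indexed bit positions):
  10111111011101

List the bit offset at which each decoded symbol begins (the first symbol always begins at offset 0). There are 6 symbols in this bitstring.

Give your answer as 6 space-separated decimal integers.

Bit 0: prefix='1' (no match yet)
Bit 1: prefix='10' (no match yet)
Bit 2: prefix='101' -> emit 'o', reset
Bit 3: prefix='1' (no match yet)
Bit 4: prefix='11' -> emit 'c', reset
Bit 5: prefix='1' (no match yet)
Bit 6: prefix='11' -> emit 'c', reset
Bit 7: prefix='1' (no match yet)
Bit 8: prefix='10' (no match yet)
Bit 9: prefix='101' -> emit 'o', reset
Bit 10: prefix='1' (no match yet)
Bit 11: prefix='11' -> emit 'c', reset
Bit 12: prefix='0' (no match yet)
Bit 13: prefix='01' -> emit 'a', reset

Answer: 0 3 5 7 10 12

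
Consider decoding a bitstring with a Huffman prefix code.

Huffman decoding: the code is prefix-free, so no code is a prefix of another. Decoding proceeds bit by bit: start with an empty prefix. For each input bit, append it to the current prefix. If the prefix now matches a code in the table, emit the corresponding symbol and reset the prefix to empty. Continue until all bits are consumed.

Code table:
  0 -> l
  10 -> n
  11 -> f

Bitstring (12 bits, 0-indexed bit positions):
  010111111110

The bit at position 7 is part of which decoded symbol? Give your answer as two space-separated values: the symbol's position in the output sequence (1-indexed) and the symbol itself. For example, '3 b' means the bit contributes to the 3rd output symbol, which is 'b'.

Bit 0: prefix='0' -> emit 'l', reset
Bit 1: prefix='1' (no match yet)
Bit 2: prefix='10' -> emit 'n', reset
Bit 3: prefix='1' (no match yet)
Bit 4: prefix='11' -> emit 'f', reset
Bit 5: prefix='1' (no match yet)
Bit 6: prefix='11' -> emit 'f', reset
Bit 7: prefix='1' (no match yet)
Bit 8: prefix='11' -> emit 'f', reset
Bit 9: prefix='1' (no match yet)
Bit 10: prefix='11' -> emit 'f', reset
Bit 11: prefix='0' -> emit 'l', reset

Answer: 5 f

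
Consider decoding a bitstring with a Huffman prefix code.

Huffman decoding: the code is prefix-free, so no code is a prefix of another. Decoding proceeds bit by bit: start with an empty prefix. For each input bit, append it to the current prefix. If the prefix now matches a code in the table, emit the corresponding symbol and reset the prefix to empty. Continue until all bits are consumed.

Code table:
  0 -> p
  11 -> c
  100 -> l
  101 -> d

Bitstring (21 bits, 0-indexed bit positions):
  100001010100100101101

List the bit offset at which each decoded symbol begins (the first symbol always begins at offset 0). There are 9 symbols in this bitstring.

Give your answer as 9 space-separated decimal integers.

Answer: 0 3 4 5 8 9 12 15 18

Derivation:
Bit 0: prefix='1' (no match yet)
Bit 1: prefix='10' (no match yet)
Bit 2: prefix='100' -> emit 'l', reset
Bit 3: prefix='0' -> emit 'p', reset
Bit 4: prefix='0' -> emit 'p', reset
Bit 5: prefix='1' (no match yet)
Bit 6: prefix='10' (no match yet)
Bit 7: prefix='101' -> emit 'd', reset
Bit 8: prefix='0' -> emit 'p', reset
Bit 9: prefix='1' (no match yet)
Bit 10: prefix='10' (no match yet)
Bit 11: prefix='100' -> emit 'l', reset
Bit 12: prefix='1' (no match yet)
Bit 13: prefix='10' (no match yet)
Bit 14: prefix='100' -> emit 'l', reset
Bit 15: prefix='1' (no match yet)
Bit 16: prefix='10' (no match yet)
Bit 17: prefix='101' -> emit 'd', reset
Bit 18: prefix='1' (no match yet)
Bit 19: prefix='10' (no match yet)
Bit 20: prefix='101' -> emit 'd', reset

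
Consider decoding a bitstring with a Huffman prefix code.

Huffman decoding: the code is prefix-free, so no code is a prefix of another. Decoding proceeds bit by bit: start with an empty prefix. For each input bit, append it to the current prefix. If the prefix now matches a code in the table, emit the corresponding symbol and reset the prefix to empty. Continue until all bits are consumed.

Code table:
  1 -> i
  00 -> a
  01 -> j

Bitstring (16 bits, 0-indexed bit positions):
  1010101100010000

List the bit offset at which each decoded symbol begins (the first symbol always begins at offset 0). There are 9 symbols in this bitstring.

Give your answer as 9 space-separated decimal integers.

Answer: 0 1 3 5 7 8 10 12 14

Derivation:
Bit 0: prefix='1' -> emit 'i', reset
Bit 1: prefix='0' (no match yet)
Bit 2: prefix='01' -> emit 'j', reset
Bit 3: prefix='0' (no match yet)
Bit 4: prefix='01' -> emit 'j', reset
Bit 5: prefix='0' (no match yet)
Bit 6: prefix='01' -> emit 'j', reset
Bit 7: prefix='1' -> emit 'i', reset
Bit 8: prefix='0' (no match yet)
Bit 9: prefix='00' -> emit 'a', reset
Bit 10: prefix='0' (no match yet)
Bit 11: prefix='01' -> emit 'j', reset
Bit 12: prefix='0' (no match yet)
Bit 13: prefix='00' -> emit 'a', reset
Bit 14: prefix='0' (no match yet)
Bit 15: prefix='00' -> emit 'a', reset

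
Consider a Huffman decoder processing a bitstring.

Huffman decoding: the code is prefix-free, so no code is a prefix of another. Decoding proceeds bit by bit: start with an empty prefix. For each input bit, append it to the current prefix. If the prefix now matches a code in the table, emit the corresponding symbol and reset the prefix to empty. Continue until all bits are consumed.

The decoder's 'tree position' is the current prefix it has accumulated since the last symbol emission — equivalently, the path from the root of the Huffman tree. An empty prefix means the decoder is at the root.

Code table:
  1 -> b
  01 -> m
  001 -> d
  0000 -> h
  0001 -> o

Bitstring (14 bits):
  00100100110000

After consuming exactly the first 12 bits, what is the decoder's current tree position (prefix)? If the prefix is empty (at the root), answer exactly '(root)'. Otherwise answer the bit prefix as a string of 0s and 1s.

Answer: 00

Derivation:
Bit 0: prefix='0' (no match yet)
Bit 1: prefix='00' (no match yet)
Bit 2: prefix='001' -> emit 'd', reset
Bit 3: prefix='0' (no match yet)
Bit 4: prefix='00' (no match yet)
Bit 5: prefix='001' -> emit 'd', reset
Bit 6: prefix='0' (no match yet)
Bit 7: prefix='00' (no match yet)
Bit 8: prefix='001' -> emit 'd', reset
Bit 9: prefix='1' -> emit 'b', reset
Bit 10: prefix='0' (no match yet)
Bit 11: prefix='00' (no match yet)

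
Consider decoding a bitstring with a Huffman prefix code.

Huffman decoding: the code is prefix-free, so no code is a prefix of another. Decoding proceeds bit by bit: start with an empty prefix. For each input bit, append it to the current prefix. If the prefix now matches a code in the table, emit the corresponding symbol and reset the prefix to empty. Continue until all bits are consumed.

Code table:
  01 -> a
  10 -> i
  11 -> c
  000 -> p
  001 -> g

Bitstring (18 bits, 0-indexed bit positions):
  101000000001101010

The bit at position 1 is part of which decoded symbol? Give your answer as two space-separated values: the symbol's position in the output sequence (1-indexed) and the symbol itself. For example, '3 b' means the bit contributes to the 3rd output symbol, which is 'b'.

Answer: 1 i

Derivation:
Bit 0: prefix='1' (no match yet)
Bit 1: prefix='10' -> emit 'i', reset
Bit 2: prefix='1' (no match yet)
Bit 3: prefix='10' -> emit 'i', reset
Bit 4: prefix='0' (no match yet)
Bit 5: prefix='00' (no match yet)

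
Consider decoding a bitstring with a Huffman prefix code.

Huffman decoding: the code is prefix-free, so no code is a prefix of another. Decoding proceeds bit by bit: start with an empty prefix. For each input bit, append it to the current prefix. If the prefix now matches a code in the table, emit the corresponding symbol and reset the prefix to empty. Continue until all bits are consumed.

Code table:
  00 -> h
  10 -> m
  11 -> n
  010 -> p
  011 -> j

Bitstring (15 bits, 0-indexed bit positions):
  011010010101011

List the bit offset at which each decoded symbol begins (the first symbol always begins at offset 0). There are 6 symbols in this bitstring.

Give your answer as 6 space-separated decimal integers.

Bit 0: prefix='0' (no match yet)
Bit 1: prefix='01' (no match yet)
Bit 2: prefix='011' -> emit 'j', reset
Bit 3: prefix='0' (no match yet)
Bit 4: prefix='01' (no match yet)
Bit 5: prefix='010' -> emit 'p', reset
Bit 6: prefix='0' (no match yet)
Bit 7: prefix='01' (no match yet)
Bit 8: prefix='010' -> emit 'p', reset
Bit 9: prefix='1' (no match yet)
Bit 10: prefix='10' -> emit 'm', reset
Bit 11: prefix='1' (no match yet)
Bit 12: prefix='10' -> emit 'm', reset
Bit 13: prefix='1' (no match yet)
Bit 14: prefix='11' -> emit 'n', reset

Answer: 0 3 6 9 11 13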